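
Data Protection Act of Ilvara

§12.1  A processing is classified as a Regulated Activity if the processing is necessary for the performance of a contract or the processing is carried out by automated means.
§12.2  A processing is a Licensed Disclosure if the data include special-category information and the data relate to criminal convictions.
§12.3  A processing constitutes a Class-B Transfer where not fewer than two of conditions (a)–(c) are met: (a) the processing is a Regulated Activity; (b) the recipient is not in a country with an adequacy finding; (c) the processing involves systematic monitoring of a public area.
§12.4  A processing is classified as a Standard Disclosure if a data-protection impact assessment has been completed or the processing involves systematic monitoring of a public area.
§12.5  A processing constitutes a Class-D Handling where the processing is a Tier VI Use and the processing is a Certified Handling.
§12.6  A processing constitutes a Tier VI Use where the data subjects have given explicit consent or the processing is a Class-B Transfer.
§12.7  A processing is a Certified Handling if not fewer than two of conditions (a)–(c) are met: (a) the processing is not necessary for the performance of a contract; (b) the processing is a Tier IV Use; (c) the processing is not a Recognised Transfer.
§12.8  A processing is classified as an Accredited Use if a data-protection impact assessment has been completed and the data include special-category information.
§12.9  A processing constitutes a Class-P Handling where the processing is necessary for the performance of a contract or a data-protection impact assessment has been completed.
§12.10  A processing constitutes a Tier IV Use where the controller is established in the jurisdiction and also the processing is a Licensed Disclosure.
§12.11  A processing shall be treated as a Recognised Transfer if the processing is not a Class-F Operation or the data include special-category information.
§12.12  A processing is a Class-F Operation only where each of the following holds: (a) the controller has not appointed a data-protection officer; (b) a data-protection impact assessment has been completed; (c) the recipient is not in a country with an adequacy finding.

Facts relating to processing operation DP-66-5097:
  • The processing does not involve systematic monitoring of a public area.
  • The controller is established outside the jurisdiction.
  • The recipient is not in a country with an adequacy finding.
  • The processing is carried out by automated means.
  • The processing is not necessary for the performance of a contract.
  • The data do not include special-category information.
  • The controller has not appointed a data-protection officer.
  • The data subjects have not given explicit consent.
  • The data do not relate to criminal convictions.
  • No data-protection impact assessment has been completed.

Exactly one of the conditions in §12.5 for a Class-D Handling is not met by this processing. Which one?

§12.1 — Regulated Activity: [the processing is necessary for the performance of a contract? no] OR [the processing is carried out by automated means? yes] → satisfied.
§12.3 — Class-B Transfer: Regulated Activity (§12.1)? yes; the recipient is not in a country with an adequacy finding? yes; the processing involves systematic monitoring of a public area? no — 2 of 3 hold (need ≥2) → satisfied.
§12.6 — Tier VI Use: [the data subjects have given explicit consent? no] OR [Class-B Transfer (§12.3)? yes] → satisfied.
§12.2 — Licensed Disclosure: [the data include special-category information? no] AND [the data relate to criminal convictions? no] → not satisfied.
§12.10 — Tier IV Use: [the controller is established in the jurisdiction? no] AND [Licensed Disclosure (§12.2)? no] → not satisfied.
§12.12 — Class-F Operation: [the controller has not appointed a data-protection officer? yes] AND [a data-protection impact assessment has been completed? no] AND [the recipient is not in a country with an adequacy finding? yes] → not satisfied.
§12.11 — Recognised Transfer: [not a Class-F Operation (§12.12)? yes] OR [the data include special-category information? no] → satisfied.
§12.7 — Certified Handling: the processing is not necessary for the performance of a contract? yes; Tier IV Use (§12.10)? no; not a Recognised Transfer (§12.11)? no — 1 of 3 hold (need ≥2) → not satisfied.
§12.5 — Class-D Handling: [Tier VI Use (§12.6)? yes] AND [Certified Handling (§12.7)? no] → not satisfied.

Certified Handling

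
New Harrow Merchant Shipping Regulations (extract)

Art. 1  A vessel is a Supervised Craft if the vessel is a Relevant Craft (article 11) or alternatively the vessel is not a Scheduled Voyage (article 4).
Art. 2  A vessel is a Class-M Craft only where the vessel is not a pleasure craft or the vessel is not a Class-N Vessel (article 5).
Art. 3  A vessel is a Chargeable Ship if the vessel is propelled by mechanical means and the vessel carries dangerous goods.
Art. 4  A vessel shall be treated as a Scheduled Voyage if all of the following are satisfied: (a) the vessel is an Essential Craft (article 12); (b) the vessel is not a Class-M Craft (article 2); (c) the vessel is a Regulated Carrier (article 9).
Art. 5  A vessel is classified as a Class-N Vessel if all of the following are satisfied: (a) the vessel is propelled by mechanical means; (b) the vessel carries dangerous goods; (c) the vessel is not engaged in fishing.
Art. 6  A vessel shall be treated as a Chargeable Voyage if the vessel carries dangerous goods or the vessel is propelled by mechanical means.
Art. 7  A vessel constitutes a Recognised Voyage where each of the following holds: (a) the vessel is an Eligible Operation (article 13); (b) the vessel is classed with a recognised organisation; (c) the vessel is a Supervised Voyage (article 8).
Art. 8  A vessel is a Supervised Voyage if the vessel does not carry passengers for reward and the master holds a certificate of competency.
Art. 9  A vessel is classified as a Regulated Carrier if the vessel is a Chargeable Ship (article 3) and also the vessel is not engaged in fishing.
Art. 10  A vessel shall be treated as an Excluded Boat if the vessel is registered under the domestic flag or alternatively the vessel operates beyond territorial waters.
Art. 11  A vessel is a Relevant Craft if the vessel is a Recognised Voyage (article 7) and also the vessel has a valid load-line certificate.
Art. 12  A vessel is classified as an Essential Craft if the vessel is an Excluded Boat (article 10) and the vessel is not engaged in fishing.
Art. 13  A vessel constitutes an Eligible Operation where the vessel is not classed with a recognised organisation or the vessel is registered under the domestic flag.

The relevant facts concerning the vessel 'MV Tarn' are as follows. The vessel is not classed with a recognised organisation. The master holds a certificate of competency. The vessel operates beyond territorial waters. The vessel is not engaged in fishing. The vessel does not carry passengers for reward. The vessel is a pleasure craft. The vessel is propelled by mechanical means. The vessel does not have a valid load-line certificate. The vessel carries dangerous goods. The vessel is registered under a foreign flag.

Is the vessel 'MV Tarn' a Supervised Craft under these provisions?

article 13 — Eligible Operation: [the vessel is not classed with a recognised organisation? yes] OR [the vessel is registered under the domestic flag? no] → satisfied.
article 8 — Supervised Voyage: [the vessel does not carry passengers for reward? yes] AND [the master holds a certificate of competency? yes] → satisfied.
article 7 — Recognised Voyage: [Eligible Operation (article 13)? yes] AND [the vessel is classed with a recognised organisation? no] AND [Supervised Voyage (article 8)? yes] → not satisfied.
article 11 — Relevant Craft: [Recognised Voyage (article 7)? no] AND [the vessel has a valid load-line certificate? no] → not satisfied.
article 10 — Excluded Boat: [the vessel is registered under the domestic flag? no] OR [the vessel operates beyond territorial waters? yes] → satisfied.
article 12 — Essential Craft: [Excluded Boat (article 10)? yes] AND [the vessel is not engaged in fishing? yes] → satisfied.
article 5 — Class-N Vessel: [the vessel is propelled by mechanical means? yes] AND [the vessel carries dangerous goods? yes] AND [the vessel is not engaged in fishing? yes] → satisfied.
article 2 — Class-M Craft: [the vessel is not a pleasure craft? no] OR [not a Class-N Vessel (article 5)? no] → not satisfied.
article 3 — Chargeable Ship: [the vessel is propelled by mechanical means? yes] AND [the vessel carries dangerous goods? yes] → satisfied.
article 9 — Regulated Carrier: [Chargeable Ship (article 3)? yes] AND [the vessel is not engaged in fishing? yes] → satisfied.
article 4 — Scheduled Voyage: [Essential Craft (article 12)? yes] AND [not a Class-M Craft (article 2)? yes] AND [Regulated Carrier (article 9)? yes] → satisfied.
article 1 — Supervised Craft: [Relevant Craft (article 11)? no] OR [not a Scheduled Voyage (article 4)? no] → not satisfied.

No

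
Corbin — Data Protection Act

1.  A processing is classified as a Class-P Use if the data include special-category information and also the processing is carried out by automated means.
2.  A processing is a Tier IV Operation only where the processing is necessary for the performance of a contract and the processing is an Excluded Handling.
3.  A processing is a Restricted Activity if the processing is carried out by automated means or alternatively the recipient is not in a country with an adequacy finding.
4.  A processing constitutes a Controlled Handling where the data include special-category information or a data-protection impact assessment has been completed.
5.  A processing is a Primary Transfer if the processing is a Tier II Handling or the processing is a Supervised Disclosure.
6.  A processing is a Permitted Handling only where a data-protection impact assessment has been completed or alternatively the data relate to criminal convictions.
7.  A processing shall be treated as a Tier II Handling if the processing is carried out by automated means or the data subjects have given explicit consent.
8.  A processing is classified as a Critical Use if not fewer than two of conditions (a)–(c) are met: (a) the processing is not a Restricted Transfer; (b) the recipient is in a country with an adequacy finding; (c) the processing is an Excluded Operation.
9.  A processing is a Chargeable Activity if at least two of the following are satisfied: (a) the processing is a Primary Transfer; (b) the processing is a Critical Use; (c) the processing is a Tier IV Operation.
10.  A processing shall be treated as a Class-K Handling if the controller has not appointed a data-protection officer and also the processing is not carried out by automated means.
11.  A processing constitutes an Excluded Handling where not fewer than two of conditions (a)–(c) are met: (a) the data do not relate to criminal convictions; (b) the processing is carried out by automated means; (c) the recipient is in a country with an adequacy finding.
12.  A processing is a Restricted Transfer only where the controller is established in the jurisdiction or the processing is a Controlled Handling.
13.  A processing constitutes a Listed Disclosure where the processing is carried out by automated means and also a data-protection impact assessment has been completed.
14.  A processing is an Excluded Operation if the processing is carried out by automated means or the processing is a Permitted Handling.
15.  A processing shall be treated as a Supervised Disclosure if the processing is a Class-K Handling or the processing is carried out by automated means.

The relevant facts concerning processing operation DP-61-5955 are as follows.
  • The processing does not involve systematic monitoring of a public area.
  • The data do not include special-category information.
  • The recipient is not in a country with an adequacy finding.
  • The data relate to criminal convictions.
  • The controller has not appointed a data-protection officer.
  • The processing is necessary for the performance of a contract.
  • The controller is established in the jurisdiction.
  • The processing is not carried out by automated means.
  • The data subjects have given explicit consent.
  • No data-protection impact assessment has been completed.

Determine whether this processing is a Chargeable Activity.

No

Under paragraph 7: the processing is carried out by automated means? no; or the data subjects have given explicit consent? yes. So the processing is a Tier II Handling.
Under paragraph 10: the controller has not appointed a data-protection officer? yes; and the processing is not carried out by automated means? yes. So the processing is a Class-K Handling.
Under paragraph 15: Class-K Handling (paragraph 10)? yes; or the processing is carried out by automated means? no. So the processing is a Supervised Disclosure.
Under paragraph 5: Tier II Handling (paragraph 7)? yes; or Supervised Disclosure (paragraph 15)? yes. So the processing is a Primary Transfer.
Under paragraph 4: the data include special-category information? no; or a data-protection impact assessment has been completed? no. So the processing is not a Controlled Handling.
Under paragraph 12: the controller is established in the jurisdiction? yes; or Controlled Handling (paragraph 4)? no. So the processing is a Restricted Transfer.
Under paragraph 6: a data-protection impact assessment has been completed? no; or the data relate to criminal convictions? yes. So the processing is a Permitted Handling.
Under paragraph 14: the processing is carried out by automated means? no; or Permitted Handling (paragraph 6)? yes. So the processing is an Excluded Operation.
Under paragraph 8: not a Restricted Transfer (paragraph 12)? no; the recipient is in a country with an adequacy finding? no; Excluded Operation (paragraph 14)? yes — 1 of 3 hold (need ≥2) → not satisfied.
Under paragraph 11: the data do not relate to criminal convictions? no; the processing is carried out by automated means? no; the recipient is in a country with an adequacy finding? no — 0 of 3 hold (need ≥2) → not satisfied.
Under paragraph 2: the processing is necessary for the performance of a contract? yes; and Excluded Handling (paragraph 11)? no. So the processing is not a Tier IV Operation.
Under paragraph 9: Primary Transfer (paragraph 5)? yes; Critical Use (paragraph 8)? no; Tier IV Operation (paragraph 2)? no — 1 of 3 hold (need ≥2) → not satisfied.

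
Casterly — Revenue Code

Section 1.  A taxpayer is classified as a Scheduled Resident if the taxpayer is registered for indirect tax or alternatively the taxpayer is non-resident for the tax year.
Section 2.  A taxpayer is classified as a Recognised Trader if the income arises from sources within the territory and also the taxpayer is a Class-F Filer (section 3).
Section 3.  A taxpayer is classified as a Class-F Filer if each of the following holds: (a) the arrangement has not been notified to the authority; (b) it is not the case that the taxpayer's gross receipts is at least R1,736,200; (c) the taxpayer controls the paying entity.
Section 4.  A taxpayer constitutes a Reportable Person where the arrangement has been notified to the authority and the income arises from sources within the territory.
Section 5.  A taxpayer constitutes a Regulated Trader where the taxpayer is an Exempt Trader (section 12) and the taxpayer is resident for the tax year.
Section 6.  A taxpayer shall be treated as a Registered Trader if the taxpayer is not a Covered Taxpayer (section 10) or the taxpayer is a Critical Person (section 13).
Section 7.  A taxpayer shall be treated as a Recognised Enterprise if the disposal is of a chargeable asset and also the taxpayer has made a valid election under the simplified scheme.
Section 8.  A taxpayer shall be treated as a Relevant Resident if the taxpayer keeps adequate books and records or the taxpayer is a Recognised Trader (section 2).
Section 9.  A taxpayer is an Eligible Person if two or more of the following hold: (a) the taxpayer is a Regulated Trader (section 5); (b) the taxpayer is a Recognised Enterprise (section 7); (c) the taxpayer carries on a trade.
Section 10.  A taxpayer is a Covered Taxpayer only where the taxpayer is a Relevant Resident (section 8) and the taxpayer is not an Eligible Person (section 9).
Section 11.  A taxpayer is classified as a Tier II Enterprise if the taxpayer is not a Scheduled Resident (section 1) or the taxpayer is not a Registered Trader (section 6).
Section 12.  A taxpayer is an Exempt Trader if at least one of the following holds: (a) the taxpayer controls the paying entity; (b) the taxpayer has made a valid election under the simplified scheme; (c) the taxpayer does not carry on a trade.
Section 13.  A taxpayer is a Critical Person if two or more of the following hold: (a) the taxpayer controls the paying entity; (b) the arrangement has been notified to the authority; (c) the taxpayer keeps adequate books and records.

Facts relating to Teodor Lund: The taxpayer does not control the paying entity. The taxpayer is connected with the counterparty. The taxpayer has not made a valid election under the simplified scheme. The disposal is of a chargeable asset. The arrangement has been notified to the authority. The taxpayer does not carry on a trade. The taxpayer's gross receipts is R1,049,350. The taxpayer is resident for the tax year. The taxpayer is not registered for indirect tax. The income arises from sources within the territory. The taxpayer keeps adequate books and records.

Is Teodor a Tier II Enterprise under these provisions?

section 1 — Scheduled Resident: [the taxpayer is registered for indirect tax? no] OR [the taxpayer is non-resident for the tax year? no] → not satisfied.
section 3 — Class-F Filer: [the arrangement has not been notified to the authority? no] AND [taxpayer's gross receipts: R1,049,350 ≥ R1,736,200? no, so negated condition yes] AND [the taxpayer controls the paying entity? no] → not satisfied.
section 2 — Recognised Trader: [the income arises from sources within the territory? yes] AND [Class-F Filer (section 3)? no] → not satisfied.
section 8 — Relevant Resident: [the taxpayer keeps adequate books and records? yes] OR [Recognised Trader (section 2)? no] → satisfied.
section 12 — Exempt Trader: [the taxpayer controls the paying entity? no] OR [the taxpayer has made a valid election under the simplified scheme? no] OR [the taxpayer does not carry on a trade? yes] → satisfied.
section 5 — Regulated Trader: [Exempt Trader (section 12)? yes] AND [the taxpayer is resident for the tax year? yes] → satisfied.
section 7 — Recognised Enterprise: [the disposal is of a chargeable asset? yes] AND [the taxpayer has made a valid election under the simplified scheme? no] → not satisfied.
section 9 — Eligible Person: Regulated Trader (section 5)? yes; Recognised Enterprise (section 7)? no; the taxpayer carries on a trade? no — 1 of 3 hold (need ≥2) → not satisfied.
section 10 — Covered Taxpayer: [Relevant Resident (section 8)? yes] AND [not an Eligible Person (section 9)? yes] → satisfied.
section 13 — Critical Person: the taxpayer controls the paying entity? no; the arrangement has been notified to the authority? yes; the taxpayer keeps adequate books and records? yes — 2 of 3 hold (need ≥2) → satisfied.
section 6 — Registered Trader: [not a Covered Taxpayer (section 10)? no] OR [Critical Person (section 13)? yes] → satisfied.
section 11 — Tier II Enterprise: [not a Scheduled Resident (section 1)? yes] OR [not a Registered Trader (section 6)? no] → satisfied.

Yes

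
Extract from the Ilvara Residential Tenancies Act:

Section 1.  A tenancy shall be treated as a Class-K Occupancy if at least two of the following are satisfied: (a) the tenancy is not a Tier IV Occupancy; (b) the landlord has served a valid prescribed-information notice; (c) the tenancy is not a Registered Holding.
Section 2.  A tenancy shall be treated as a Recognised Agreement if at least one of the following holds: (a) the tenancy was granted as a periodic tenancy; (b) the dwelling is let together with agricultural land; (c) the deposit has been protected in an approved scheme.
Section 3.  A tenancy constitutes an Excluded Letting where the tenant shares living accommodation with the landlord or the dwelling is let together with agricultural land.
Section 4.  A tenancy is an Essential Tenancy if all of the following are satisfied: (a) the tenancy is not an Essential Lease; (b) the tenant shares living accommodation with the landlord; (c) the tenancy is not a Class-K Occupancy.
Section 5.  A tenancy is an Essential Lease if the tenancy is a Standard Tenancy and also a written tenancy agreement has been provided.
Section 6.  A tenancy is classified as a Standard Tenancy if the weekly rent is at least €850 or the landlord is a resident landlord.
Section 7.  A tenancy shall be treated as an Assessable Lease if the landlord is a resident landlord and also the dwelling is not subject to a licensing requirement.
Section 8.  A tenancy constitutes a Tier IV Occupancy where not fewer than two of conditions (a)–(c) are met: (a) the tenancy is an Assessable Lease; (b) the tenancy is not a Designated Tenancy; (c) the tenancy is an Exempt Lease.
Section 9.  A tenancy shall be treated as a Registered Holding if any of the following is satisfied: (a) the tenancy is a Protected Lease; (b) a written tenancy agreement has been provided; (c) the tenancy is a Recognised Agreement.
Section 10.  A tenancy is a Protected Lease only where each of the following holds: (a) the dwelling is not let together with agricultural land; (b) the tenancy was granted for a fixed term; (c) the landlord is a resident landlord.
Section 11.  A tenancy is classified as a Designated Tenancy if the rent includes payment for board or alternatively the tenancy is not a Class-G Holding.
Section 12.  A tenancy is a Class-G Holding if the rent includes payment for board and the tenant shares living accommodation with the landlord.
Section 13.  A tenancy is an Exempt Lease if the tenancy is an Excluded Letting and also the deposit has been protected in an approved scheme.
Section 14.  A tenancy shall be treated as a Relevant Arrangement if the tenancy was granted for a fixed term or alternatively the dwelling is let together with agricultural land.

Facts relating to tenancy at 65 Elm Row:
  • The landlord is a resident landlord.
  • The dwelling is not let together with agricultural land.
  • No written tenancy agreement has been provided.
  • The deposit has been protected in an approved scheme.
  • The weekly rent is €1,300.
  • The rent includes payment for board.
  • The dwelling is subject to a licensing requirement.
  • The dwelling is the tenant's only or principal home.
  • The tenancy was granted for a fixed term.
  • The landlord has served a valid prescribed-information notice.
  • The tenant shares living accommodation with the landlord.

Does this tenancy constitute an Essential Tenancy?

No

Under section 6: weekly rent: €1,300 ≥ €850? yes; or the landlord is a resident landlord? yes. So the tenancy is a Standard Tenancy.
Under section 5: Standard Tenancy (section 6)? yes; and a written tenancy agreement has been provided? no. So the tenancy is not an Essential Lease.
Under section 7: the landlord is a resident landlord? yes; and the dwelling is not subject to a licensing requirement? no. So the tenancy is not an Assessable Lease.
Under section 12: the rent includes payment for board? yes; and the tenant shares living accommodation with the landlord? yes. So the tenancy is a Class-G Holding.
Under section 11: the rent includes payment for board? yes; or not a Class-G Holding (section 12)? no. So the tenancy is a Designated Tenancy.
Under section 3: the tenant shares living accommodation with the landlord? yes; or the dwelling is let together with agricultural land? no. So the tenancy is an Excluded Letting.
Under section 13: Excluded Letting (section 3)? yes; and the deposit has been protected in an approved scheme? yes. So the tenancy is an Exempt Lease.
Under section 8: Assessable Lease (section 7)? no; not a Designated Tenancy (section 11)? no; Exempt Lease (section 13)? yes — 1 of 3 hold (need ≥2) → not satisfied.
Under section 10: the dwelling is not let together with agricultural land? yes; and the tenancy was granted for a fixed term? yes; and the landlord is a resident landlord? yes. So the tenancy is a Protected Lease.
Under section 2: the tenancy was granted as a periodic tenancy? no; or the dwelling is let together with agricultural land? no; or the deposit has been protected in an approved scheme? yes. So the tenancy is a Recognised Agreement.
Under section 9: Protected Lease (section 10)? yes; or a written tenancy agreement has been provided? no; or Recognised Agreement (section 2)? yes. So the tenancy is a Registered Holding.
Under section 1: not a Tier IV Occupancy (section 8)? yes; the landlord has served a valid prescribed-information notice? yes; not a Registered Holding (section 9)? no — 2 of 3 hold (need ≥2) → satisfied.
Under section 4: not an Essential Lease (section 5)? yes; and the tenant shares living accommodation with the landlord? yes; and not a Class-K Occupancy (section 1)? no. So the tenancy is not an Essential Tenancy.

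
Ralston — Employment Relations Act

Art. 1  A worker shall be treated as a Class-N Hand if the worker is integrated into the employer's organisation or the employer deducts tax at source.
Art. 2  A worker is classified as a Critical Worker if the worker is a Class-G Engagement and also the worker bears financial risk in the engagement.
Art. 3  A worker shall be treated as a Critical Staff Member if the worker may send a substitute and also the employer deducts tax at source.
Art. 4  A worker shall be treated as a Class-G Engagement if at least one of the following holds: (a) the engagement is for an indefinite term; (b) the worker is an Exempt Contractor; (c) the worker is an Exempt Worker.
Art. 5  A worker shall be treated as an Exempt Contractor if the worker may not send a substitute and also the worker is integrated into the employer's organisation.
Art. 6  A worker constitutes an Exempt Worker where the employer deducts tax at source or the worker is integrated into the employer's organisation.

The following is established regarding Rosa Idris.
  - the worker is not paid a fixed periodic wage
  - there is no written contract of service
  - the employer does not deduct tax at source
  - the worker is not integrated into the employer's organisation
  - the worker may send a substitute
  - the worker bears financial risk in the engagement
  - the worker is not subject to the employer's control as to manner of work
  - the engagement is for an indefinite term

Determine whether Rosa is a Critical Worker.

Yes

article 5 — Exempt Contractor: [the worker may not send a substitute? no] AND [the worker is integrated into the employer's organisation? no] → not satisfied.
article 6 — Exempt Worker: [the employer deducts tax at source? no] OR [the worker is integrated into the employer's organisation? no] → not satisfied.
article 4 — Class-G Engagement: [the engagement is for an indefinite term? yes] OR [Exempt Contractor (article 5)? no] OR [Exempt Worker (article 6)? no] → satisfied.
article 2 — Critical Worker: [Class-G Engagement (article 4)? yes] AND [the worker bears financial risk in the engagement? yes] → satisfied.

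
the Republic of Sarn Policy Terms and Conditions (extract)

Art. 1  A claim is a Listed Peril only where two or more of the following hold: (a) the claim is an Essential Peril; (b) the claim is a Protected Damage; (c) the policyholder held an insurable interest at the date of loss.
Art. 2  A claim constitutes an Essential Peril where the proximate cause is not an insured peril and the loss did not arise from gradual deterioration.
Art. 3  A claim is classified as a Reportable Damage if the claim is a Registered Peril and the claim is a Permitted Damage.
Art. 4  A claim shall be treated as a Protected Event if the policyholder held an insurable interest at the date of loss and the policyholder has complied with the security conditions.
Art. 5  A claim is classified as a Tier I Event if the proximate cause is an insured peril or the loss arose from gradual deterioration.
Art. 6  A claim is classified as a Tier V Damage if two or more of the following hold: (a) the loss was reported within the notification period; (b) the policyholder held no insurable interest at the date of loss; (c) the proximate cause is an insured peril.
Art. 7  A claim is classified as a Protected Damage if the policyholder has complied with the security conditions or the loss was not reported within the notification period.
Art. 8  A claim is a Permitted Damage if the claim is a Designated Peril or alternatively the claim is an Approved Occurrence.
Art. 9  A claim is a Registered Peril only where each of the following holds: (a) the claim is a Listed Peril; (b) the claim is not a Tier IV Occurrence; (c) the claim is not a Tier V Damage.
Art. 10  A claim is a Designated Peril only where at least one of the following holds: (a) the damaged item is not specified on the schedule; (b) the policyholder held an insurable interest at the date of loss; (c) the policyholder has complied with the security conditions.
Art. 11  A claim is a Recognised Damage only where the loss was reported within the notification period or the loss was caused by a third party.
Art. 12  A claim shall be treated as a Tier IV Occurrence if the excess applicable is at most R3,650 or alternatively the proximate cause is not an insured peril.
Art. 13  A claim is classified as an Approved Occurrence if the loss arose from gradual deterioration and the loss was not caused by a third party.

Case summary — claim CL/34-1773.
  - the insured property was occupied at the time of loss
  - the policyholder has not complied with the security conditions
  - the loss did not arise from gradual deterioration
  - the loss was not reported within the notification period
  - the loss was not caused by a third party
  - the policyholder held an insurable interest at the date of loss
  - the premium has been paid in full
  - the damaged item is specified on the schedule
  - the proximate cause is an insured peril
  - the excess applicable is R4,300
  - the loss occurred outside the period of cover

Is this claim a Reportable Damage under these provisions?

Under article 2: the proximate cause is not an insured peril? no; and the loss did not arise from gradual deterioration? yes. So the claim is not an Essential Peril.
Under article 7: the policyholder has complied with the security conditions? no; or the loss was not reported within the notification period? yes. So the claim is a Protected Damage.
Under article 1: Essential Peril (article 2)? no; Protected Damage (article 7)? yes; the policyholder held an insurable interest at the date of loss? yes — 2 of 3 hold (need ≥2) → satisfied.
Under article 12: excess applicable: R4,300 ≤ R3,650? no; or the proximate cause is not an insured peril? no. So the claim is not a Tier IV Occurrence.
Under article 6: the loss was reported within the notification period? no; the policyholder held no insurable interest at the date of loss? no; the proximate cause is an insured peril? yes — 1 of 3 hold (need ≥2) → not satisfied.
Under article 9: Listed Peril (article 1)? yes; and not a Tier IV Occurrence (article 12)? yes; and not a Tier V Damage (article 6)? yes. So the claim is a Registered Peril.
Under article 10: the damaged item is not specified on the schedule? no; or the policyholder held an insurable interest at the date of loss? yes; or the policyholder has complied with the security conditions? no. So the claim is a Designated Peril.
Under article 13: the loss arose from gradual deterioration? no; and the loss was not caused by a third party? yes. So the claim is not an Approved Occurrence.
Under article 8: Designated Peril (article 10)? yes; or Approved Occurrence (article 13)? no. So the claim is a Permitted Damage.
Under article 3: Registered Peril (article 9)? yes; and Permitted Damage (article 8)? yes. So the claim is a Reportable Damage.

Yes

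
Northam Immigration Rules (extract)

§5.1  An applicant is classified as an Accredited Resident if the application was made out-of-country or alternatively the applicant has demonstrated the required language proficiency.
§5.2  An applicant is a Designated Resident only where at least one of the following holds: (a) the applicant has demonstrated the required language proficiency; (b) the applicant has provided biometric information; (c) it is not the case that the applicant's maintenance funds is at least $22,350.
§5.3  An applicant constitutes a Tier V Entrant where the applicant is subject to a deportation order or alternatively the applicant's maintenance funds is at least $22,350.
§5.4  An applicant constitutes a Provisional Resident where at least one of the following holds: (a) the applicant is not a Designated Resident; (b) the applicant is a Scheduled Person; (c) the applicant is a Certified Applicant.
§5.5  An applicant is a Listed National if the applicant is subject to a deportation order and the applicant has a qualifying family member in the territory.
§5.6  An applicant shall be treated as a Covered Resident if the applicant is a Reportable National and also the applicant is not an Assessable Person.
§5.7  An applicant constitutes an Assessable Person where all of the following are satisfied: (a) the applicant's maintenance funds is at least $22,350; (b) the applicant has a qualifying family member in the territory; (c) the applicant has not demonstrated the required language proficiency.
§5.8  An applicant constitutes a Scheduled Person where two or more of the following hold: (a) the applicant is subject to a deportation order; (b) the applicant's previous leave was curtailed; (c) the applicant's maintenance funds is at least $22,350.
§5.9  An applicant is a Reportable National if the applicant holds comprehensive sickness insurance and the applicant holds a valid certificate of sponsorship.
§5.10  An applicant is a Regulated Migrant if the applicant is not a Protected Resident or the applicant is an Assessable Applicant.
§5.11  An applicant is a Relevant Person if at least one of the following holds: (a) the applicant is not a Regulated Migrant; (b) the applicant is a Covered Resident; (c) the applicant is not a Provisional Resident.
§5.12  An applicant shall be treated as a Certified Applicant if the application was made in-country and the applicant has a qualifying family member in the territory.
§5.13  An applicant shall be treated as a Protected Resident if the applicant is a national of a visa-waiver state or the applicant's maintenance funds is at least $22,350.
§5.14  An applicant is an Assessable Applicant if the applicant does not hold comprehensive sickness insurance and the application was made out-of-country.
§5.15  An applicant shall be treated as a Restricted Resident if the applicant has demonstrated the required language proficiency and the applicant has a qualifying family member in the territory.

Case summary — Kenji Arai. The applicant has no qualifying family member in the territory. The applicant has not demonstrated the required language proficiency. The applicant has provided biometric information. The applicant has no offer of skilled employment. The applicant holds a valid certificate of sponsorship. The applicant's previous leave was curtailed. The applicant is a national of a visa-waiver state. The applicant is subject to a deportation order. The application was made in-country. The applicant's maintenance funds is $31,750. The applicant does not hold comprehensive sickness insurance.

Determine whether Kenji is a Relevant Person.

Under §5.13: the applicant is a national of a visa-waiver state? yes; or applicant's maintenance funds: $31,750 ≥ $22,350? yes. So the applicant is a Protected Resident.
Under §5.14: the applicant does not hold comprehensive sickness insurance? yes; and the application was made out-of-country? no. So the applicant is not an Assessable Applicant.
Under §5.10: not a Protected Resident (§5.13)? no; or Assessable Applicant (§5.14)? no. So the applicant is not a Regulated Migrant.
Under §5.9: the applicant holds comprehensive sickness insurance? no; and the applicant holds a valid certificate of sponsorship? yes. So the applicant is not a Reportable National.
Under §5.7: applicant's maintenance funds: $31,750 ≥ $22,350? yes; and the applicant has a qualifying family member in the territory? no; and the applicant has not demonstrated the required language proficiency? yes. So the applicant is not an Assessable Person.
Under §5.6: Reportable National (§5.9)? no; and not an Assessable Person (§5.7)? yes. So the applicant is not a Covered Resident.
Under §5.2: the applicant has demonstrated the required language proficiency? no; or the applicant has provided biometric information? yes; or applicant's maintenance funds: $31,750 ≥ $22,350? yes, so negated condition no. So the applicant is a Designated Resident.
Under §5.8: the applicant is subject to a deportation order? yes; the applicant's previous leave was curtailed? yes; applicant's maintenance funds: $31,750 ≥ $22,350? yes — 3 of 3 hold (need ≥2) → satisfied.
Under §5.12: the application was made in-country? yes; and the applicant has a qualifying family member in the territory? no. So the applicant is not a Certified Applicant.
Under §5.4: not a Designated Resident (§5.2)? no; or Scheduled Person (§5.8)? yes; or Certified Applicant (§5.12)? no. So the applicant is a Provisional Resident.
Under §5.11: not a Regulated Migrant (§5.10)? yes; or Covered Resident (§5.6)? no; or not a Provisional Resident (§5.4)? no. So the applicant is a Relevant Person.

Yes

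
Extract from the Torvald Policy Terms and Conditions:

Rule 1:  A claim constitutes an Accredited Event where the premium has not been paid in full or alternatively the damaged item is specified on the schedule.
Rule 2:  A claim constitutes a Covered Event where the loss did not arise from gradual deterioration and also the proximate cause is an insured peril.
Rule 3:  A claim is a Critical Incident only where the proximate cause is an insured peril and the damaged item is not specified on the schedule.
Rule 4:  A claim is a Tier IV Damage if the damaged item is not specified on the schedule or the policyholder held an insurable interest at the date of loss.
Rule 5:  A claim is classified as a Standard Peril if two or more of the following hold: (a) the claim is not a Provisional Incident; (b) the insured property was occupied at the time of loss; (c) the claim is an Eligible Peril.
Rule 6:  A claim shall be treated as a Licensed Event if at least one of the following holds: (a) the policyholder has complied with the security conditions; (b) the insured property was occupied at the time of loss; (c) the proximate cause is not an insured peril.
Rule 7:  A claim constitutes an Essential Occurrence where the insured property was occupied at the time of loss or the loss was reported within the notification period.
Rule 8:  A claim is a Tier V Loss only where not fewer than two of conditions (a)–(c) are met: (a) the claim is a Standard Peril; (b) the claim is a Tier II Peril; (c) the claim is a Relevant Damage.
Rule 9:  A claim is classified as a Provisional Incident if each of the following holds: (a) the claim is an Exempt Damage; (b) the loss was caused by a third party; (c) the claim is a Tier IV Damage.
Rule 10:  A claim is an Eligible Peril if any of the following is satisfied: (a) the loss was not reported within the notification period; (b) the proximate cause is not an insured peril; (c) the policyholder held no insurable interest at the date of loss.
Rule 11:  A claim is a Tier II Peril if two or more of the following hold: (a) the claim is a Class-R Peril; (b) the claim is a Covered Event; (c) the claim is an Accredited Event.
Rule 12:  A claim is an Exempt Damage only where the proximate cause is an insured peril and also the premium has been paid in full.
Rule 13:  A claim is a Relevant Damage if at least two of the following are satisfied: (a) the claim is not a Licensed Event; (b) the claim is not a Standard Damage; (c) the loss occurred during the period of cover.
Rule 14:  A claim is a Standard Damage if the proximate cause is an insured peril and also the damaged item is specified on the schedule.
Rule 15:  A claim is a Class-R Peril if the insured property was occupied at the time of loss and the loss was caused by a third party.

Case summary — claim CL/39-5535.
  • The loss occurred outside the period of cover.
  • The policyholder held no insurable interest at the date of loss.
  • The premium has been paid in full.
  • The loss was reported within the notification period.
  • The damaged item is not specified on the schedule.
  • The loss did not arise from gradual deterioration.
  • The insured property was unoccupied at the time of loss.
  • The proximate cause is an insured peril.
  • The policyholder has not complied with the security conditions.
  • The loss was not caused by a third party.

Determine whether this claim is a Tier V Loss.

rule 12 — Exempt Damage: [the proximate cause is an insured peril? yes] AND [the premium has been paid in full? yes] → satisfied.
rule 4 — Tier IV Damage: [the damaged item is not specified on the schedule? yes] OR [the policyholder held an insurable interest at the date of loss? no] → satisfied.
rule 9 — Provisional Incident: [Exempt Damage (rule 12)? yes] AND [the loss was caused by a third party? no] AND [Tier IV Damage (rule 4)? yes] → not satisfied.
rule 10 — Eligible Peril: [the loss was not reported within the notification period? no] OR [the proximate cause is not an insured peril? no] OR [the policyholder held no insurable interest at the date of loss? yes] → satisfied.
rule 5 — Standard Peril: not a Provisional Incident (rule 9)? yes; the insured property was occupied at the time of loss? no; Eligible Peril (rule 10)? yes — 2 of 3 hold (need ≥2) → satisfied.
rule 15 — Class-R Peril: [the insured property was occupied at the time of loss? no] AND [the loss was caused by a third party? no] → not satisfied.
rule 2 — Covered Event: [the loss did not arise from gradual deterioration? yes] AND [the proximate cause is an insured peril? yes] → satisfied.
rule 1 — Accredited Event: [the premium has not been paid in full? no] OR [the damaged item is specified on the schedule? no] → not satisfied.
rule 11 — Tier II Peril: Class-R Peril (rule 15)? no; Covered Event (rule 2)? yes; Accredited Event (rule 1)? no — 1 of 3 hold (need ≥2) → not satisfied.
rule 6 — Licensed Event: [the policyholder has complied with the security conditions? no] OR [the insured property was occupied at the time of loss? no] OR [the proximate cause is not an insured peril? no] → not satisfied.
rule 14 — Standard Damage: [the proximate cause is an insured peril? yes] AND [the damaged item is specified on the schedule? no] → not satisfied.
rule 13 — Relevant Damage: not a Licensed Event (rule 6)? yes; not a Standard Damage (rule 14)? yes; the loss occurred during the period of cover? no — 2 of 3 hold (need ≥2) → satisfied.
rule 8 — Tier V Loss: Standard Peril (rule 5)? yes; Tier II Peril (rule 11)? no; Relevant Damage (rule 13)? yes — 2 of 3 hold (need ≥2) → satisfied.

Yes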